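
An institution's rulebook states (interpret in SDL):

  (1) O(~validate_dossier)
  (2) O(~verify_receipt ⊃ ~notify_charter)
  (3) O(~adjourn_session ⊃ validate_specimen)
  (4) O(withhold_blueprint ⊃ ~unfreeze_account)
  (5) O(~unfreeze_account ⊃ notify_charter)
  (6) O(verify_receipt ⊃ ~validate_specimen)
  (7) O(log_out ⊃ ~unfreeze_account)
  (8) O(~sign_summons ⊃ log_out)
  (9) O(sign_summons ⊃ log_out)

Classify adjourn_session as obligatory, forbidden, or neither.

Premises 8 and 9 are O(~sign_summons ⊃ log_out) and O(sign_summons ⊃ log_out); every ideal world satisfies ~sign_summons or sign_summons, so in either case log_out holds — hence O(log_out).
Premise 7 is O(log_out ⊃ ~unfreeze_account); since O(log_out), deontic closure gives O(~unfreeze_account).
Applying K to premise 5 (O(~unfreeze_account ⊃ notify_charter)) and O(~unfreeze_account) yields O(notify_charter).
Premise 2, O(~verify_receipt ⊃ ~notify_charter), contraposes to O(notify_charter ⊃ verify_receipt); with O(notify_charter) we get O(verify_receipt).
Premise 6 is O(verify_receipt ⊃ ~validate_specimen); since O(verify_receipt), deontic closure gives O(~validate_specimen).
Premise 3 is O(~adjourn_session ⊃ validate_specimen); contrapositively O(~validate_specimen ⊃ adjourn_session). Since O(~validate_specimen) holds, K gives O(adjourn_session).
Premises 1, 4 do not contribute to this derivation.
Hence adjourn_session is obligatory.

Obligatory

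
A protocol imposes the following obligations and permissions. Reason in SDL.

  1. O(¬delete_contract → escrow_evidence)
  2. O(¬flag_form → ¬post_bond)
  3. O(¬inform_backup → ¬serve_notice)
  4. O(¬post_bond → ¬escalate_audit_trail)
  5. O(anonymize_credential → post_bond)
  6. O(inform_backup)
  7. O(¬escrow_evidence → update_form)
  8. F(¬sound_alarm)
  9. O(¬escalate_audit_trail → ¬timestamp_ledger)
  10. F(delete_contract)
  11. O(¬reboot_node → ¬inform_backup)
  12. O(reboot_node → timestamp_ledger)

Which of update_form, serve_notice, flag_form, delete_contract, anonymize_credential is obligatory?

flag_form

Premise 6 gives O(inform_backup).
Premise 11, O(¬reboot_node → ¬inform_backup), contraposes to O(inform_backup → reboot_node); with O(inform_backup) we get O(reboot_node).
With premise 12, O(reboot_node → timestamp_ledger), the K-axiom yields O(timestamp_ledger).
The contrapositive of premise 9 (O(¬escalate_audit_trail → ¬timestamp_ledger)) is O(timestamp_ledger → escalate_audit_trail), and O(timestamp_ledger) is already established, so O(escalate_audit_trail).
Premise 4, O(¬post_bond → ¬escalate_audit_trail), contraposes to O(escalate_audit_trail → post_bond); with O(escalate_audit_trail) we get O(post_bond).
The contrapositive of premise 2 (O(¬flag_form → ¬post_bond)) is O(post_bond → flag_form), and O(post_bond) is already established, so O(flag_form).
So O(flag_form) holds — flag_form is obligatory. None of the other listed options is made obligatory by any chain of premises.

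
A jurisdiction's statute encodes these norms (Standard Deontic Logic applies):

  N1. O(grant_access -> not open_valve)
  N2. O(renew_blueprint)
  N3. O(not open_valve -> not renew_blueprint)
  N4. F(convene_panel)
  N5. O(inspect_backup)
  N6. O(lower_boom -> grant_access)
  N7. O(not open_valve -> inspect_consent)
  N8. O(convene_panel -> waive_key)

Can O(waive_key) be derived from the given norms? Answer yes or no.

Premise 8 is O(convene_panel -> waive_key), but O(convene_panel) is not derivable from the premises, so it does not yield O(waive_key).
No other premise forces O(waive_key). An ideal world satisfying every premise can still have waive_key false, so O(waive_key) is not derivable.

No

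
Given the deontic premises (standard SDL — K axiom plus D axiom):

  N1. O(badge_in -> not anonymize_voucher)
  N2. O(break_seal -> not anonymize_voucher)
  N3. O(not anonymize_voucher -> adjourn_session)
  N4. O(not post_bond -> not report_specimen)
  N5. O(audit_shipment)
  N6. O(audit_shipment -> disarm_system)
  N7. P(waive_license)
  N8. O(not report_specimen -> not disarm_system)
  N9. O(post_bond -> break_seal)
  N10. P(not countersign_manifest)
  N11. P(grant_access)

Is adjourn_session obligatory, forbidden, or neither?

Premise 5 states O(audit_shipment) outright.
Premise 6 is O(audit_shipment -> disarm_system); since O(audit_shipment), deontic closure gives O(disarm_system).
Premise 8 is O(not report_specimen -> not disarm_system); contrapositively O(disarm_system -> report_specimen). Since O(disarm_system) holds, K gives O(report_specimen).
The contrapositive of premise 4 (O(not post_bond -> not report_specimen)) is O(report_specimen -> post_bond), and O(report_specimen) is already established, so O(post_bond).
Applying K to premise 9 (O(post_bond -> break_seal)) and O(post_bond) yields O(break_seal).
With premise 2, O(break_seal -> not anonymize_voucher), the K-axiom yields O(not anonymize_voucher).
Applying K to premise 3 (O(not anonymize_voucher -> adjourn_session)) and O(not anonymize_voucher) yields O(adjourn_session).
Premises 1, 7, 10, 11 do not contribute to this derivation.
Hence adjourn_session is obligatory.

Obligatory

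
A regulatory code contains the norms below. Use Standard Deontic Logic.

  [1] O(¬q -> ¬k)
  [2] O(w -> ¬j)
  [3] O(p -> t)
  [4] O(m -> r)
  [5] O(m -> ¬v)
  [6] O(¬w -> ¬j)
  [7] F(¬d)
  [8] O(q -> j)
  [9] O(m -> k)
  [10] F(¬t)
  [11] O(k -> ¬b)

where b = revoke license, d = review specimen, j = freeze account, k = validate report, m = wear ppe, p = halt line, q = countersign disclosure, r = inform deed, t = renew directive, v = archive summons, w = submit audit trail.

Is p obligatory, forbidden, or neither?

Premise 3 is O(p -> t); even if O(t) held, inferring O(p) would be affirming the consequent — invalid.
No premise or chain of K-axiom applications forces O(p), and none forces O(¬p). So p is neither obligatory nor forbidden under these norms.

Neither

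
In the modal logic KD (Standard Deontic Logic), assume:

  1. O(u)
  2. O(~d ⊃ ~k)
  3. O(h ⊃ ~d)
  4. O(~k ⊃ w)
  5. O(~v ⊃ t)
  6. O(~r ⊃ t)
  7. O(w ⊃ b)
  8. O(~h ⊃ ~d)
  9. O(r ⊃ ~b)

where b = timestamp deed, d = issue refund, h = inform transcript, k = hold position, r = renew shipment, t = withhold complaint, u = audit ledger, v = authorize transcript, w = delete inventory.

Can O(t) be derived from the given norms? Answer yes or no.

Yes

Premises 8 and 3 are O(~h ⊃ ~d) and O(h ⊃ ~d); every ideal world satisfies ~h or h, so in either case ~d holds — hence O(~d).
With premise 2, O(~d ⊃ ~k), the K-axiom yields O(~k).
Applying K to premise 4 (O(~k ⊃ w)) and O(~k) yields O(w).
Premise 7 is O(w ⊃ b); since O(w), deontic closure gives O(b).
Premise 9, O(r ⊃ ~b), contraposes to O(b ⊃ ~r); with O(b) we get O(~r).
From O(~r) and premise 6, O(~r ⊃ t), we obtain O(t).
Premises 1, 5 do not contribute to this derivation.
So O(t) follows.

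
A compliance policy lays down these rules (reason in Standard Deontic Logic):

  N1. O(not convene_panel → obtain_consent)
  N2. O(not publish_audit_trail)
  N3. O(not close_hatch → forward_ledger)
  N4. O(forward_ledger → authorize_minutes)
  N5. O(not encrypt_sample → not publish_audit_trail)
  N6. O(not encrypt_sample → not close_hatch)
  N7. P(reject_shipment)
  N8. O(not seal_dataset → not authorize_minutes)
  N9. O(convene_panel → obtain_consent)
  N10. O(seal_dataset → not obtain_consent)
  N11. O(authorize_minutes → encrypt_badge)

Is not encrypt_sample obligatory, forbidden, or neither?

Forbidden

Premises 9 and 1 are O(convene_panel → obtain_consent) and O(not convene_panel → obtain_consent); every ideal world satisfies convene_panel or not convene_panel, so in either case obtain_consent holds — hence O(obtain_consent).
Premise 10, O(seal_dataset → not obtain_consent), contraposes to O(obtain_consent → not seal_dataset); with O(obtain_consent) we get O(not seal_dataset).
Premise 8 is O(not seal_dataset → not authorize_minutes); since O(not seal_dataset), deontic closure gives O(not authorize_minutes).
The contrapositive of premise 4 (O(forward_ledger → authorize_minutes)) is O(not authorize_minutes → not forward_ledger), and O(not authorize_minutes) is already established, so O(not forward_ledger).
Premise 3 is O(not close_hatch → forward_ledger); contrapositively O(not forward_ledger → close_hatch). Since O(not forward_ledger) holds, K gives O(close_hatch).
Premise 6, O(not encrypt_sample → not close_hatch), contraposes to O(close_hatch → encrypt_sample); with O(close_hatch) we get O(encrypt_sample).
Premises 2, 5, 7, 11 do not contribute to this derivation.
Thus O(encrypt_sample), which is F(not encrypt_sample): not encrypt_sample is forbidden.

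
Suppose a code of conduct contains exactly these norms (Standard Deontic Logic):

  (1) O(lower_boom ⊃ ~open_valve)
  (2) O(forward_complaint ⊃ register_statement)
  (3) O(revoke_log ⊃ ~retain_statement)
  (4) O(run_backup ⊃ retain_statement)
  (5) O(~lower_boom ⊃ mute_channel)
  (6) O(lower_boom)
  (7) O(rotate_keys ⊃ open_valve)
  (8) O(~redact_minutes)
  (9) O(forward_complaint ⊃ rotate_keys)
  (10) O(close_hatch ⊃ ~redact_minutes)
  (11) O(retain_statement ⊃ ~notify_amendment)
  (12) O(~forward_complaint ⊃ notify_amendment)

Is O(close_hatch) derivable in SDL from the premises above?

No

Premise 10 is O(close_hatch ⊃ ~redact_minutes); even if O(~redact_minutes) held, inferring O(close_hatch) would be affirming the consequent — invalid.
No other premise forces O(close_hatch). An ideal world satisfying every premise can still have close_hatch false, so O(close_hatch) is not derivable.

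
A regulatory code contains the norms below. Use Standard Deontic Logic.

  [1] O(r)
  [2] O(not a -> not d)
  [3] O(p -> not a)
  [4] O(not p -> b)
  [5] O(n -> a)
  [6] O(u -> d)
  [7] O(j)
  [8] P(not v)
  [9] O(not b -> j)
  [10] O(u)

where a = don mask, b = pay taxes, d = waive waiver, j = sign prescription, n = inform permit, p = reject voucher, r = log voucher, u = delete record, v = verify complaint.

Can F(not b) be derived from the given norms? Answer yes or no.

Yes

Premise 10 states O(u) outright.
Premise 6 is O(u -> d); since O(u), deontic closure gives O(d).
The contrapositive of premise 2 (O(not a -> not d)) is O(d -> a), and O(d) is already established, so O(a).
The contrapositive of premise 3 (O(p -> not a)) is O(a -> not p), and O(a) is already established, so O(not p).
Applying K to premise 4 (O(not p -> b)) and O(not p) yields O(b).
Premises 1, 5, 7, 8, 9 do not contribute to this derivation.
So O(b) holds, i.e. F(not b). The claim follows.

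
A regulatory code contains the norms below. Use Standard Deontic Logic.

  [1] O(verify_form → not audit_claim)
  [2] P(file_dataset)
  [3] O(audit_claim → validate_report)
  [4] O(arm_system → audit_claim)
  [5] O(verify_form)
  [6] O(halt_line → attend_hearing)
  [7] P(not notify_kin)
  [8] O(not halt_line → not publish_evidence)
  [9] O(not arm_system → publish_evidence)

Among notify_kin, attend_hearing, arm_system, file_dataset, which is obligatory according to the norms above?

From premise 5 we have O(verify_form).
Premise 1 is O(verify_form → not audit_claim); since O(verify_form), deontic closure gives O(not audit_claim).
Premise 4, O(arm_system → audit_claim), contraposes to O(not audit_claim → not arm_system); with O(not audit_claim) we get O(not arm_system).
Applying K to premise 9 (O(not arm_system → publish_evidence)) and O(not arm_system) yields O(publish_evidence).
Premise 8 is O(not halt_line → not publish_evidence); contrapositively O(publish_evidence → halt_line). Since O(publish_evidence) holds, K gives O(halt_line).
With premise 6, O(halt_line → attend_hearing), the K-axiom yields O(attend_hearing).
So O(attend_hearing) holds — attend_hearing is obligatory. None of the other listed options is made obligatory by any chain of premises.

attend_hearing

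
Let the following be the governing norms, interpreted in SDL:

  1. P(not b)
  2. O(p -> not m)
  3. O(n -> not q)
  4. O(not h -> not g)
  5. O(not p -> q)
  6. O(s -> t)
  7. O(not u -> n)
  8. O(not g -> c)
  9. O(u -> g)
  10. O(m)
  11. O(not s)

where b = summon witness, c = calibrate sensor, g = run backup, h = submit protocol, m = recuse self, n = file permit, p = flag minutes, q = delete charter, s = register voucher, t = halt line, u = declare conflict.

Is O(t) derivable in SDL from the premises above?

Premise 6 is O(s -> t), but O(s) is not derivable from the premises, so it does not yield O(t).
No other premise forces O(t). An ideal world satisfying every premise can still have t false, so O(t) is not derivable.

No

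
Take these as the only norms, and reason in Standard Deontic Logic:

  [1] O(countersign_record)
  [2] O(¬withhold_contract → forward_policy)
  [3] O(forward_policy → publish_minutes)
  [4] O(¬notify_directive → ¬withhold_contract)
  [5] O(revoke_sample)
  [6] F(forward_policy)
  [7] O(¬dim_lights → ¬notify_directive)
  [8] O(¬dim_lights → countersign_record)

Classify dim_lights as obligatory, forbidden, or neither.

Premise 6 is F(forward_policy), i.e. O(¬forward_policy).
The contrapositive of premise 2 (O(¬withhold_contract → forward_policy)) is O(¬forward_policy → withhold_contract), and O(¬forward_policy) is already established, so O(withhold_contract).
The contrapositive of premise 4 (O(¬notify_directive → ¬withhold_contract)) is O(withhold_contract → notify_directive), and O(withhold_contract) is already established, so O(notify_directive).
Premise 7 is O(¬dim_lights → ¬notify_directive); contrapositively O(notify_directive → dim_lights). Since O(notify_directive) holds, K gives O(dim_lights).
Premises 1, 3, 5, 8 do not contribute to this derivation.
Hence dim_lights is obligatory.

Obligatory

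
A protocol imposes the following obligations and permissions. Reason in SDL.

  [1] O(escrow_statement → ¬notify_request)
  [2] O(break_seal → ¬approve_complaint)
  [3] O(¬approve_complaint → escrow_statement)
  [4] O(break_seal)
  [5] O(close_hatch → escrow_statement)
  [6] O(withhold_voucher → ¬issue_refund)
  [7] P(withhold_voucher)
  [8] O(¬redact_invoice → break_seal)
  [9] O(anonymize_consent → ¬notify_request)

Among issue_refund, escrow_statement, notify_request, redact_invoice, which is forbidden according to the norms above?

notify_request

Premise 4 gives O(break_seal).
With premise 2, O(break_seal → ¬approve_complaint), the K-axiom yields O(¬approve_complaint).
Premise 3 is O(¬approve_complaint → escrow_statement); since O(¬approve_complaint), deontic closure gives O(escrow_statement).
From O(escrow_statement) and premise 1, O(escrow_statement → ¬notify_request), we obtain O(¬notify_request).
So O(¬notify_request) holds, i.e. notify_request is forbidden. None of the other listed options is forbidden under the premises.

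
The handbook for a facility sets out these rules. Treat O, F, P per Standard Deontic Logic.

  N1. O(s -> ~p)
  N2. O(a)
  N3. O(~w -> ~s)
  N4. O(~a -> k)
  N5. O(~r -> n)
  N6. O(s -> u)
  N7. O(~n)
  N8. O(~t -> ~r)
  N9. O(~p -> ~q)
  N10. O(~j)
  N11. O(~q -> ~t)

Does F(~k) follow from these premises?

Premise 4 is O(~a -> k), but O(~a) is not derivable from the premises, so it does not yield O(k).
No other premise forces O(k). An ideal world satisfying every premise can still have ~k true, so F(~k) is not derivable.

No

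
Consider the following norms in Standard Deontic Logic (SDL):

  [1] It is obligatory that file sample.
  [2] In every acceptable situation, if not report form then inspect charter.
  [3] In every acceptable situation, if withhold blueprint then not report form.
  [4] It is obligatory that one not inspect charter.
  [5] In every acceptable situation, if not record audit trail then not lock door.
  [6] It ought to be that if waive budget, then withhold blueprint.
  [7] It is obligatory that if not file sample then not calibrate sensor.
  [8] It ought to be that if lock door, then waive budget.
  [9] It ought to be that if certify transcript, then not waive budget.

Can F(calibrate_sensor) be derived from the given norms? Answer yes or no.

Premise 7 is O(¬file_sample → ¬calibrate_sensor), but O(¬file_sample) is not derivable from the premises, so it does not yield O(¬calibrate_sensor).
No other premise forces O(¬calibrate_sensor). An ideal world satisfying every premise can still have calibrate_sensor true, so F(calibrate_sensor) is not derivable.

No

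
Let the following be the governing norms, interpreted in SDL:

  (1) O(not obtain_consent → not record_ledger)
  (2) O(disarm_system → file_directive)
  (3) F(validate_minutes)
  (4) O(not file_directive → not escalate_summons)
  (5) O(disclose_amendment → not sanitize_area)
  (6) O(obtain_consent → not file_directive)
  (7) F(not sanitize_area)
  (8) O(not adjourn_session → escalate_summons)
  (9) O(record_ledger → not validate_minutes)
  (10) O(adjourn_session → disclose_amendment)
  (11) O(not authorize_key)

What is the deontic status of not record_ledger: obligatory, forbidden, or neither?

Premise 7, F(not sanitize_area), is equivalent to O(sanitize_area).
Premise 5 is O(disclose_amendment → not sanitize_area); contrapositively O(sanitize_area → not disclose_amendment). Since O(sanitize_area) holds, K gives O(not disclose_amendment).
Premise 10 is O(adjourn_session → disclose_amendment); contrapositively O(not disclose_amendment → not adjourn_session). Since O(not disclose_amendment) holds, K gives O(not adjourn_session).
From O(not adjourn_session) and premise 8, O(not adjourn_session → escalate_summons), we obtain O(escalate_summons).
The contrapositive of premise 4 (O(not file_directive → not escalate_summons)) is O(escalate_summons → file_directive), and O(escalate_summons) is already established, so O(file_directive).
Premise 6 is O(obtain_consent → not file_directive); contrapositively O(file_directive → not obtain_consent). Since O(file_directive) holds, K gives O(not obtain_consent).
From O(not obtain_consent) and premise 1, O(not obtain_consent → not record_ledger), we obtain O(not record_ledger).
Premises 2, 3, 9, 11 do not contribute to this derivation.
Hence not record_ledger is obligatory.

Obligatory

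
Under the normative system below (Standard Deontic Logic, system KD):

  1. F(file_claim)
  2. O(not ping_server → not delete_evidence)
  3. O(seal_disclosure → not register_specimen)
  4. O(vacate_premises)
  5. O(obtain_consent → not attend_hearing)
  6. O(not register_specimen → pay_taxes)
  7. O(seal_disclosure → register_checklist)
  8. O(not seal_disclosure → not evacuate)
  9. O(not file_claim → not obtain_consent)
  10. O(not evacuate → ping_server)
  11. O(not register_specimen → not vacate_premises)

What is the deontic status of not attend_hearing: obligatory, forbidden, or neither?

Neither

Premise 5 is O(obtain_consent → not attend_hearing), but O(obtain_consent) is not derivable from the premises, so it does not yield O(not attend_hearing).
No premise or chain of K-axiom applications forces O(not attend_hearing), and none forces O(attend_hearing). So not attend_hearing is neither obligatory nor forbidden under these norms.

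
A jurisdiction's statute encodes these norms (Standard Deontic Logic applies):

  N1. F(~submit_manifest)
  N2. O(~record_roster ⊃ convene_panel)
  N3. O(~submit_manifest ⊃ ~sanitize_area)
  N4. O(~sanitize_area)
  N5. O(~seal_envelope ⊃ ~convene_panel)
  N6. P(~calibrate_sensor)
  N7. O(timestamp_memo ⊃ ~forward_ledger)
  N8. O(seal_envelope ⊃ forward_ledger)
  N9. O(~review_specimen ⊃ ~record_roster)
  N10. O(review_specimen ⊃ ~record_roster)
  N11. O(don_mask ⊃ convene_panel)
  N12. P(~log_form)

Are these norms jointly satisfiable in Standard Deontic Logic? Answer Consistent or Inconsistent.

Consistent

Premise 3 is O(~submit_manifest ⊃ ~sanitize_area); even if O(~sanitize_area) held, inferring O(~submit_manifest) would be affirming the consequent — invalid.
So O(~submit_manifest) is not derivable, and the apparent clash with O(submit_manifest) does not arise.
A world satisfying every obligation exists (e.g. calibrate_sensor=false, convene_panel=true, don_mask=false, forward_ledger=true, log_form=false, record_roster=false, review_specimen=false, sanitize_area=false, seal_envelope=true, submit_manifest=true, timestamp_memo=false); no atom is both obligatory and forbidden, so the set is consistent.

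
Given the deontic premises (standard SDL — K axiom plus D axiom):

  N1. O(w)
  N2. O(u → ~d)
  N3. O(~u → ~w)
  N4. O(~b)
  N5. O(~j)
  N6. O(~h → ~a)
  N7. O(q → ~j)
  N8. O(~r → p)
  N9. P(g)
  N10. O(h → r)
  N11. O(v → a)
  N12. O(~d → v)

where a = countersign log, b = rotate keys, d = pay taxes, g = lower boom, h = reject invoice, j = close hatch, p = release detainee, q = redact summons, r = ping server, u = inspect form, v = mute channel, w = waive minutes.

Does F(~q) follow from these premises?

No

Premise 7 is O(q → ~j); even if O(~j) held, inferring O(q) would be affirming the consequent — invalid.
No other premise forces O(q). An ideal world satisfying every premise can still have ~q true, so F(~q) is not derivable.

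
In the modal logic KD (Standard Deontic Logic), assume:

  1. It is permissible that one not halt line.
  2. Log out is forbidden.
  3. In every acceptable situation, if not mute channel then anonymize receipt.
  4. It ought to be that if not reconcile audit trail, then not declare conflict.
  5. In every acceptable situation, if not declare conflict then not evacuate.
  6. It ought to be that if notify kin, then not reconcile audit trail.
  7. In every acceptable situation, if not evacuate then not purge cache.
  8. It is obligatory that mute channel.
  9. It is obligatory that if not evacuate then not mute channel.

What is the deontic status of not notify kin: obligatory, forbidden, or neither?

Obligatory

Premise 8 states O(mute_channel) outright.
Premise 9 is O(¬evacuate → ¬mute_channel); contrapositively O(mute_channel → evacuate). Since O(mute_channel) holds, K gives O(evacuate).
Premise 5 is O(¬declare_conflict → ¬evacuate); contrapositively O(evacuate → declare_conflict). Since O(evacuate) holds, K gives O(declare_conflict).
The contrapositive of premise 4 (O(¬reconcile_audit_trail → ¬declare_conflict)) is O(declare_conflict → reconcile_audit_trail), and O(declare_conflict) is already established, so O(reconcile_audit_trail).
Premise 6 is O(notify_kin → ¬reconcile_audit_trail); contrapositively O(reconcile_audit_trail → ¬notify_kin). Since O(reconcile_audit_trail) holds, K gives O(¬notify_kin).
Premises 1, 2, 3, 7 do not contribute to this derivation.
Hence ¬notify_kin is obligatory.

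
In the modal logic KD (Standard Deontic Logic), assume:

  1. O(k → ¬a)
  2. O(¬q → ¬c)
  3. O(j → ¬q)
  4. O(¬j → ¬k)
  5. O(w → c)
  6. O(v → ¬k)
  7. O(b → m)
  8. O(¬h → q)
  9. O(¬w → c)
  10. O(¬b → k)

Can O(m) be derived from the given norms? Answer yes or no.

Premises 9 and 5 are O(¬w → c) and O(w → c); every ideal world satisfies ¬w or w, so in either case c holds — hence O(c).
Premise 2 is O(¬q → ¬c); contrapositively O(c → q). Since O(c) holds, K gives O(q).
The contrapositive of premise 3 (O(j → ¬q)) is O(q → ¬j), and O(q) is already established, so O(¬j).
Applying K to premise 4 (O(¬j → ¬k)) and O(¬j) yields O(¬k).
Premise 10 is O(¬b → k); contrapositively O(¬k → b). Since O(¬k) holds, K gives O(b).
With premise 7, O(b → m), the K-axiom yields O(m).
Premises 1, 6, 8 do not contribute to this derivation.
So O(m) follows.

Yes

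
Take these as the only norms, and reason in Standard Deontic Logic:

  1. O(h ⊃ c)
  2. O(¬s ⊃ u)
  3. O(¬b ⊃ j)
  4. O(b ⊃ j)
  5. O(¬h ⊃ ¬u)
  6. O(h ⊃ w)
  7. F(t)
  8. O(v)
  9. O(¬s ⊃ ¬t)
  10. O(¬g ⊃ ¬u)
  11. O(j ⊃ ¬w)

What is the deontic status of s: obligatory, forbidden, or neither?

Premises 4 and 3 are O(b ⊃ j) and O(¬b ⊃ j); every ideal world satisfies b or ¬b, so in either case j holds — hence O(j).
Premise 11 is O(j ⊃ ¬w); since O(j), deontic closure gives O(¬w).
Premise 6 is O(h ⊃ w); contrapositively O(¬w ⊃ ¬h). Since O(¬w) holds, K gives O(¬h).
Premise 5 is O(¬h ⊃ ¬u); since O(¬h), deontic closure gives O(¬u).
The contrapositive of premise 2 (O(¬s ⊃ u)) is O(¬u ⊃ s), and O(¬u) is already established, so O(s).
Premises 1, 7, 8, 9, 10 do not contribute to this derivation.
Hence s is obligatory.

Obligatory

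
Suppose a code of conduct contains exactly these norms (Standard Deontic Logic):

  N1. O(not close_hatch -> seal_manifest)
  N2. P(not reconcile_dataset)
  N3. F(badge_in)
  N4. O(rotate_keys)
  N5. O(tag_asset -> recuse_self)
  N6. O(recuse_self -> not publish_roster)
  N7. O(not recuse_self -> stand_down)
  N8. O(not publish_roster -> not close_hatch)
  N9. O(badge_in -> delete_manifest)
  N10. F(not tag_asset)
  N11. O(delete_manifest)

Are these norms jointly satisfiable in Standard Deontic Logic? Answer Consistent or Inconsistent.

Premise 9 is O(badge_in -> delete_manifest); even if O(delete_manifest) held, inferring O(badge_in) would be affirming the consequent — invalid.
So O(badge_in) is not derivable, and the apparent clash with O(not badge_in) does not arise.
A world satisfying every obligation exists (e.g. badge_in=false, close_hatch=false, delete_manifest=true, publish_roster=false, reconcile_dataset=false, recuse_self=true, rotate_keys=true, seal_manifest=true, stand_down=false, tag_asset=true); no atom is both obligatory and forbidden, so the set is consistent.

Consistent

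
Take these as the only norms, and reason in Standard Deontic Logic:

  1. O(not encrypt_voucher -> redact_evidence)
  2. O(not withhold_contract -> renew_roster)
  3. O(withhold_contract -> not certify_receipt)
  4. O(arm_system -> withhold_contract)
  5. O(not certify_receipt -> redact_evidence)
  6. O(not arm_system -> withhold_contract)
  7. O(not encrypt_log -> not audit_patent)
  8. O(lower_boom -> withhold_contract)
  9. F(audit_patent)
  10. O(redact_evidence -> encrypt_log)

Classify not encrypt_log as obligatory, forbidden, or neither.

Premises 4 and 6 cover both cases: O(arm_system -> withhold_contract) and O(not arm_system -> withhold_contract). Since arm_system ∨ not arm_system is a tautology, O(withhold_contract) follows.
With premise 3, O(withhold_contract -> not certify_receipt), the K-axiom yields O(not certify_receipt).
From O(not certify_receipt) and premise 5, O(not certify_receipt -> redact_evidence), we obtain O(redact_evidence).
From O(redact_evidence) and premise 10, O(redact_evidence -> encrypt_log), we obtain O(encrypt_log).
Premises 1, 2, 7, 8, 9 do not contribute to this derivation.
Thus O(encrypt_log), which is F(not encrypt_log): not encrypt_log is forbidden.

Forbidden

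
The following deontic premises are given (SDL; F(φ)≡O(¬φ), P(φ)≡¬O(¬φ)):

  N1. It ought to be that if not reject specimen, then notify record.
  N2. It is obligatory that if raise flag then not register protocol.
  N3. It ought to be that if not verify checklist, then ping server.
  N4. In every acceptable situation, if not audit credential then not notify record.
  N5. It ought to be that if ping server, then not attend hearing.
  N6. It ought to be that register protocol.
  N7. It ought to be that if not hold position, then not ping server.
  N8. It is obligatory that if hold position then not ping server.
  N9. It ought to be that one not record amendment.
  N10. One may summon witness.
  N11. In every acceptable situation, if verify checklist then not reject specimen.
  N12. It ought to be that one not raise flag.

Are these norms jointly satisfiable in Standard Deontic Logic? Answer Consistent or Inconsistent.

Premise 2 is O(raise_flag → ¬register_protocol), but O(raise_flag) is not derivable from the premises, so it does not yield O(¬register_protocol).
So O(¬register_protocol) is not derivable, and the apparent clash with O(register_protocol) does not arise.
A world satisfying every obligation exists (e.g. attend_hearing=false, audit_credential=true, hold_position=false, notify_record=true, ping_server=false, raise_flag=false, record_amendment=false, register_protocol=true, reject_specimen=false, summon_witness=false, verify_checklist=true); no atom is both obligatory and forbidden, so the set is consistent.

Consistent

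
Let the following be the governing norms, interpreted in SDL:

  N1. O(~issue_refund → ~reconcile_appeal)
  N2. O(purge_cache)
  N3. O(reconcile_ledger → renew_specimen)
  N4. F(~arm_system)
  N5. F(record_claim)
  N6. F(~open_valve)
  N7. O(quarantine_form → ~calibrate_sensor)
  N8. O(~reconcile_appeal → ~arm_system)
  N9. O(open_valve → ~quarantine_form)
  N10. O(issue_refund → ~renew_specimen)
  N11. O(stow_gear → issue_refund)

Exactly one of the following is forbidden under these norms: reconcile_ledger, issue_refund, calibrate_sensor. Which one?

Premise 4, F(~arm_system), is equivalent to O(arm_system).
Premise 8, O(~reconcile_appeal → ~arm_system), contraposes to O(arm_system → reconcile_appeal); with O(arm_system) we get O(reconcile_appeal).
Premise 1, O(~issue_refund → ~reconcile_appeal), contraposes to O(reconcile_appeal → issue_refund); with O(reconcile_appeal) we get O(issue_refund).
With premise 10, O(issue_refund → ~renew_specimen), the K-axiom yields O(~renew_specimen).
Premise 3, O(reconcile_ledger → renew_specimen), contraposes to O(~renew_specimen → ~reconcile_ledger); with O(~renew_specimen) we get O(~reconcile_ledger).
So O(~reconcile_ledger) holds, i.e. reconcile_ledger is forbidden. None of the other listed options is forbidden under the premises.

reconcile_ledger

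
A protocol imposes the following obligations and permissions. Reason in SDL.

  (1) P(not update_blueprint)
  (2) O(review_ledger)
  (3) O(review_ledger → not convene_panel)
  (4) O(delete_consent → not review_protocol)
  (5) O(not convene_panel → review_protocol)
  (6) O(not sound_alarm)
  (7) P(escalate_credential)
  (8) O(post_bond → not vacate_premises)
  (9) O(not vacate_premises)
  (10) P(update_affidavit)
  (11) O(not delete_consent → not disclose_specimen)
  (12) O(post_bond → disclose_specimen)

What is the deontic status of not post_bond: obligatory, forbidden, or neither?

Obligatory

Premise 2 gives O(review_ledger).
With premise 3, O(review_ledger → not convene_panel), the K-axiom yields O(not convene_panel).
Applying K to premise 5 (O(not convene_panel → review_protocol)) and O(not convene_panel) yields O(review_protocol).
The contrapositive of premise 4 (O(delete_consent → not review_protocol)) is O(review_protocol → not delete_consent), and O(review_protocol) is already established, so O(not delete_consent).
Premise 11 is O(not delete_consent → not disclose_specimen); since O(not delete_consent), deontic closure gives O(not disclose_specimen).
Premise 12, O(post_bond → disclose_specimen), contraposes to O(not disclose_specimen → not post_bond); with O(not disclose_specimen) we get O(not post_bond).
Premises 1, 6, 7, 8, 9, 10 do not contribute to this derivation.
Hence not post_bond is obligatory.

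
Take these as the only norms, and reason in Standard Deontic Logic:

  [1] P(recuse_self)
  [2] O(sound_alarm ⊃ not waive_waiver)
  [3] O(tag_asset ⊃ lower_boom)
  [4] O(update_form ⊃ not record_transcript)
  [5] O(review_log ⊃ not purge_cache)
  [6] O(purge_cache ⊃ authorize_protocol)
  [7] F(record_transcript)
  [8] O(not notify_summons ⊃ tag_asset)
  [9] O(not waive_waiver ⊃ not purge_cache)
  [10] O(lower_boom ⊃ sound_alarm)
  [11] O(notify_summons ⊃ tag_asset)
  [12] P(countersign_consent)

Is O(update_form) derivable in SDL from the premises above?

No

Premise 4 is O(update_form ⊃ not record_transcript); even if O(not record_transcript) held, inferring O(update_form) would be affirming the consequent — invalid.
No other premise forces O(update_form). An ideal world satisfying every premise can still have update_form false, so O(update_form) is not derivable.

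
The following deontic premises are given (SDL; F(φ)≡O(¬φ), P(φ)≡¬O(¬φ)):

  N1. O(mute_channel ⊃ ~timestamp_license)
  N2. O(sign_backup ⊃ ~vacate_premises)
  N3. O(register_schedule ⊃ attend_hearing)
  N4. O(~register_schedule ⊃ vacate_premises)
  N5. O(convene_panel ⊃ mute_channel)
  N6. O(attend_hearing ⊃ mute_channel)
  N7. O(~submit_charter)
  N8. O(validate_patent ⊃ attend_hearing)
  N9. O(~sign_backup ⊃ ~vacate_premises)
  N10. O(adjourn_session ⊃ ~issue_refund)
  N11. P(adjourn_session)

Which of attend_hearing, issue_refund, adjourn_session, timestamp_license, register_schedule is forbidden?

By case analysis on ~sign_backup: premise 9 gives O(~sign_backup ⊃ ~vacate_premises) and premise 2 gives O(sign_backup ⊃ ~vacate_premises), so O(~vacate_premises) either way.
Premise 4 is O(~register_schedule ⊃ vacate_premises); contrapositively O(~vacate_premises ⊃ register_schedule). Since O(~vacate_premises) holds, K gives O(register_schedule).
Applying K to premise 3 (O(register_schedule ⊃ attend_hearing)) and O(register_schedule) yields O(attend_hearing).
From O(attend_hearing) and premise 6, O(attend_hearing ⊃ mute_channel), we obtain O(mute_channel).
Applying K to premise 1 (O(mute_channel ⊃ ~timestamp_license)) and O(mute_channel) yields O(~timestamp_license).
So O(~timestamp_license) holds, i.e. timestamp_license is forbidden. None of the other listed options is forbidden under the premises.

timestamp_license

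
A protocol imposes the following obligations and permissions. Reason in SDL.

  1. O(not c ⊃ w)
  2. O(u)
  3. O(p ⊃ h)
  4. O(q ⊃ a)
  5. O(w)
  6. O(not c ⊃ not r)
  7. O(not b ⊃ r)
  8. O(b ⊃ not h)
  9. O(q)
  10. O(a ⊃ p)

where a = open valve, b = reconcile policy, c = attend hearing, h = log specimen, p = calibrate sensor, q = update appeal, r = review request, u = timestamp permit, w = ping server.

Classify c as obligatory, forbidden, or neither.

Obligatory

Premise 9 gives O(q).
Premise 4 is O(q ⊃ a); since O(q), deontic closure gives O(a).
With premise 10, O(a ⊃ p), the K-axiom yields O(p).
From O(p) and premise 3, O(p ⊃ h), we obtain O(h).
Premise 8, O(b ⊃ not h), contraposes to O(h ⊃ not b); with O(h) we get O(not b).
Premise 7 is O(not b ⊃ r); since O(not b), deontic closure gives O(r).
Premise 6, O(not c ⊃ not r), contraposes to O(r ⊃ c); with O(r) we get O(c).
Premises 1, 2, 5 do not contribute to this derivation.
Hence c is obligatory.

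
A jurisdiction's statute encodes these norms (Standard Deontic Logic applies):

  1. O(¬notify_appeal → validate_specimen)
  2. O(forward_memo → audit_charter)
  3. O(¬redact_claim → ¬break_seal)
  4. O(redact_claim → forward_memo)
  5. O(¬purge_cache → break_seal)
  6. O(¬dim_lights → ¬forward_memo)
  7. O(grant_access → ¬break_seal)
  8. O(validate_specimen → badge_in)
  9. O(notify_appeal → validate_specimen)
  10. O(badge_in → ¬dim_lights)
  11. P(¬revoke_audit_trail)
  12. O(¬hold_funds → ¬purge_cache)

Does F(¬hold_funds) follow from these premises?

Premises 9 and 1 cover both cases: O(notify_appeal → validate_specimen) and O(¬notify_appeal → validate_specimen). Since notify_appeal ∨ ¬notify_appeal is a tautology, O(validate_specimen) follows.
From O(validate_specimen) and premise 8, O(validate_specimen → badge_in), we obtain O(badge_in).
Applying K to premise 10 (O(badge_in → ¬dim_lights)) and O(badge_in) yields O(¬dim_lights).
From O(¬dim_lights) and premise 6, O(¬dim_lights → ¬forward_memo), we obtain O(¬forward_memo).
Premise 4 is O(redact_claim → forward_memo); contrapositively O(¬forward_memo → ¬redact_claim). Since O(¬forward_memo) holds, K gives O(¬redact_claim).
Applying K to premise 3 (O(¬redact_claim → ¬break_seal)) and O(¬redact_claim) yields O(¬break_seal).
Premise 5, O(¬purge_cache → break_seal), contraposes to O(¬break_seal → purge_cache); with O(¬break_seal) we get O(purge_cache).
The contrapositive of premise 12 (O(¬hold_funds → ¬purge_cache)) is O(purge_cache → hold_funds), and O(purge_cache) is already established, so O(hold_funds).
Premises 2, 7, 11 do not contribute to this derivation.
So O(hold_funds) holds, i.e. F(¬hold_funds). The claim follows.

Yes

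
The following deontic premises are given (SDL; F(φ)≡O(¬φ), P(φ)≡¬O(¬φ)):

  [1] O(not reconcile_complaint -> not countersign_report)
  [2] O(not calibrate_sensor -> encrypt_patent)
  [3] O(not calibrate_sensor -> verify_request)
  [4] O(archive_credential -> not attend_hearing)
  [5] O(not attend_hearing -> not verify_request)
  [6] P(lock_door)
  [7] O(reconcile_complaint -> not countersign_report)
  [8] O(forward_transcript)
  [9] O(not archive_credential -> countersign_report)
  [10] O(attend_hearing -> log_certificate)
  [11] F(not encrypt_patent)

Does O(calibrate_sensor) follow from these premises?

Premises 1 and 7 cover both cases: O(not reconcile_complaint -> not countersign_report) and O(reconcile_complaint -> not countersign_report). Since not reconcile_complaint ∨ reconcile_complaint is a tautology, O(not countersign_report) follows.
Premise 9 is O(not archive_credential -> countersign_report); contrapositively O(not countersign_report -> archive_credential). Since O(not countersign_report) holds, K gives O(archive_credential).
Premise 4 is O(archive_credential -> not attend_hearing); since O(archive_credential), deontic closure gives O(not attend_hearing).
With premise 5, O(not attend_hearing -> not verify_request), the K-axiom yields O(not verify_request).
Premise 3 is O(not calibrate_sensor -> verify_request); contrapositively O(not verify_request -> calibrate_sensor). Since O(not verify_request) holds, K gives O(calibrate_sensor).
Premises 2, 6, 8, 10, 11 do not contribute to this derivation.
So O(calibrate_sensor) follows.

Yes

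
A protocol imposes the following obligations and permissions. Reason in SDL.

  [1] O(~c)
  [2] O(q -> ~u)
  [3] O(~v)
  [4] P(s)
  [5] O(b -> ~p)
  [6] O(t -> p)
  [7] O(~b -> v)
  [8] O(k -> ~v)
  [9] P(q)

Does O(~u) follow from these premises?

No

Premise 2 is O(q -> ~u), but O(q) is not derivable from the premises (the permission P(q) asserts only ~O(~q), not O(q)), so it does not yield O(~u).
No other premise forces O(~u). An ideal world satisfying every premise can still have ~u false, so O(~u) is not derivable.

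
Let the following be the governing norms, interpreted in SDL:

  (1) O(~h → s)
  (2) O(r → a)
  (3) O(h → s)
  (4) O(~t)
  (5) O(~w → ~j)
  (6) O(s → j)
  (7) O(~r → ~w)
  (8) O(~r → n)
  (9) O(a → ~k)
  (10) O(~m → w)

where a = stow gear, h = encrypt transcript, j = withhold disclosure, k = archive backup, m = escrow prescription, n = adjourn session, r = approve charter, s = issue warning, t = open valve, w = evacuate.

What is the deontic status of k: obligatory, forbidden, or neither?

Premises 3 and 1 cover both cases: O(h → s) and O(~h → s). Since h ∨ ~h is a tautology, O(s) follows.
Premise 6 is O(s → j); since O(s), deontic closure gives O(j).
Premise 5 is O(~w → ~j); contrapositively O(j → w). Since O(j) holds, K gives O(w).
Premise 7, O(~r → ~w), contraposes to O(w → r); with O(w) we get O(r).
Premise 2 is O(r → a); since O(r), deontic closure gives O(a).
From O(a) and premise 9, O(a → ~k), we obtain O(~k).
Premises 4, 8, 10 do not contribute to this derivation.
Thus O(~k), which is F(k): k is forbidden.

Forbidden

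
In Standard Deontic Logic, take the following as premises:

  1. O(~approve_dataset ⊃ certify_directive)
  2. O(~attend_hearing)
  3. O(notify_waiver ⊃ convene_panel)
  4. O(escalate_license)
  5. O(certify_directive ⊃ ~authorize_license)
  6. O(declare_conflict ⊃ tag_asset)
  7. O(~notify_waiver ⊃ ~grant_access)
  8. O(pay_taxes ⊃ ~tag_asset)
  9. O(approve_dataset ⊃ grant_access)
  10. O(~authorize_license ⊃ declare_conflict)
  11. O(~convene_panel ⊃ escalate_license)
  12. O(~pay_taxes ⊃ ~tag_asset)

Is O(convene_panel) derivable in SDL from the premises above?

By case analysis on pay_taxes: premise 8 gives O(pay_taxes ⊃ ~tag_asset) and premise 12 gives O(~pay_taxes ⊃ ~tag_asset), so O(~tag_asset) either way.
Premise 6, O(declare_conflict ⊃ tag_asset), contraposes to O(~tag_asset ⊃ ~declare_conflict); with O(~tag_asset) we get O(~declare_conflict).
Premise 10 is O(~authorize_license ⊃ declare_conflict); contrapositively O(~declare_conflict ⊃ authorize_license). Since O(~declare_conflict) holds, K gives O(authorize_license).
The contrapositive of premise 5 (O(certify_directive ⊃ ~authorize_license)) is O(authorize_license ⊃ ~certify_directive), and O(authorize_license) is already established, so O(~certify_directive).
The contrapositive of premise 1 (O(~approve_dataset ⊃ certify_directive)) is O(~certify_directive ⊃ approve_dataset), and O(~certify_directive) is already established, so O(approve_dataset).
Premise 9 is O(approve_dataset ⊃ grant_access); since O(approve_dataset), deontic closure gives O(grant_access).
Premise 7, O(~notify_waiver ⊃ ~grant_access), contraposes to O(grant_access ⊃ notify_waiver); with O(grant_access) we get O(notify_waiver).
From O(notify_waiver) and premise 3, O(notify_waiver ⊃ convene_panel), we obtain O(convene_panel).
Premises 2, 4, 11 do not contribute to this derivation.
So O(convene_panel) follows.

Yes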